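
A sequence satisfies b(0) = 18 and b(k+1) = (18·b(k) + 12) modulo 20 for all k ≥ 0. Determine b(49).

b(0) = 18,  b(1) = 16,  b(2) = 0,  b(3) = 12,  b(4) = 8,  b(5) = 16.
Since b(5) = b(1) = 16, the sequence is eventually periodic: after a pre-period of length 1 it cycles with period 4.
For k ≥ 1, b(k) depends only on (k - 1) mod 4. (49 - 1) mod 4 = 0, so b(49) = b(1) = 16.

16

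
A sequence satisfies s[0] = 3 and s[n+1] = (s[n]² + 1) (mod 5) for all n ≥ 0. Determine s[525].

s[0] = 3; s[1] = 0; s[2] = 1; s[3] = 2; s[4] = 0.
Since s[4] = s[1] = 0, the sequence is eventually periodic: after a pre-period of length 1 it cycles with period 3.
For n ≥ 1, s[n] depends only on (n - 1) mod 3. (525 - 1) mod 3 = 2, so s[525] = s[3] = 2.

2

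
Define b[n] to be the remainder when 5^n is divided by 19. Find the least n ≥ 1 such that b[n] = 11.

We have b[0] = 1,  b[1] = 5,  b[2] = 6,  b[3] = 11,  b[4] = 17,  b[5] = 9,  b[6] = 7,  b[7] = 16,  b[8] = 4,  b[9] = 1.
The sequence repeats with period 9.
The value 11 first appears (with n ≥ 1) at b[3].

3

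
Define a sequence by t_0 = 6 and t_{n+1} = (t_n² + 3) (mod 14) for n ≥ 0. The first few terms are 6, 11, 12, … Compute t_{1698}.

t_0 = 6, t_1 = 11, t_2 = 12, t_3 = 7, t_4 = 10, t_5 = 5, t_6 = 0, t_7 = 3, t_8 = 12.
Since t_8 = t_2 = 12, the sequence is eventually periodic: after a pre-period of length 2 it cycles with period 6.
For n ≥ 2, t_n depends only on (n - 2) mod 6. (1698 - 2) mod 6 = 4, so t_{1698} = t_6 = 0.

0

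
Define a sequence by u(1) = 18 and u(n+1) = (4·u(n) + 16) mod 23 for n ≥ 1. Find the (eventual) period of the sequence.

11

u(1) = 18; u(2) = 19; u(3) = 0; u(4) = 16; u(5) = 11; u(6) = 14; u(7) = 3; u(8) = 5; u(9) = 13; u(10) = 22; u(11) = 12; u(12) = 18.
Since u(12) = u(1) = 18, the sequence is periodic with period 11.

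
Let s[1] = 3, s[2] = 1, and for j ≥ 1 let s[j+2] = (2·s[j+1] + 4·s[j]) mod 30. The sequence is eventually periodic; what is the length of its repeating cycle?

Listing terms: s[1] = 3; s[2] = 1; s[3] = 14; s[4] = 2; s[5] = 0; s[6] = 8; s[7] = 16; s[8] = 4; s[9] = 12; s[10] = 10; s[11] = 8; s[12] = 26; s[13] = 24; s[14] = 2; s[15] = 10; s[16] = 28; s[17] = 6; s[18] = 4; s[19] = 2; s[20] = 20; s[21] = 18; s[22] = 26; s[23] = 4; s[24] = 22; s[25] = 0; s[26] = 28; s[27] = 26; s[28] = 14; s[29] = 12; s[30] = 20; s[31] = 28; s[32] = 16; s[33] = 24; s[34] = 22; s[35] = 20; s[36] = 8; s[37] = 6; s[38] = 14; s[39] = 22; s[40] = 10; s[41] = 18; s[42] = 16; s[43] = 14; s[44] = 2.
Since (s[43], s[44]) = (s[3], s[4]) = (14, 2) (two consecutive terms determine the rest), the sequence is eventually periodic: after a pre-period of length 2 it cycles with period 40.

40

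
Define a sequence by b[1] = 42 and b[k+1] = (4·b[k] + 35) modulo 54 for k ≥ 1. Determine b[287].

Listing terms: b[1] = 42, b[2] = 41, b[3] = 37, b[4] = 21, b[5] = 11, b[6] = 25, b[7] = 27, b[8] = 35, b[9] = 13, b[10] = 33, b[11] = 5, b[12] = 1, b[13] = 39, b[14] = 29, b[15] = 43, b[16] = 45, b[17] = 53, b[18] = 31, b[19] = 51, b[20] = 23, b[21] = 19, b[22] = 3, b[23] = 47, b[24] = 7, b[25] = 9, b[26] = 17, b[27] = 49, b[28] = 15, b[29] = 41.
Since b[29] = b[2] = 41, the sequence is eventually periodic: after a pre-period of length 1 it cycles with period 27.
For k ≥ 2, b[k] depends only on (k - 2) mod 27. (287 - 2) mod 27 = 15, so b[287] = b[17] = 53.

53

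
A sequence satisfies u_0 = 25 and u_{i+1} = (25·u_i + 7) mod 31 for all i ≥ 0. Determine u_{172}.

Computing terms: u_0 = 25,  u_1 = 12,  u_2 = 28,  u_3 = 25.
The sequence repeats with period 3.
(172 - 0) mod 3 = 1, so u_{172} = u_1 = 12.

12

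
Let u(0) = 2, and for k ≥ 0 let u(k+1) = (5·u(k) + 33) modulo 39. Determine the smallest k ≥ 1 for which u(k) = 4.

We have u(0) = 2,  u(1) = 4,  u(2) = 14,  u(3) = 25,  u(4) = 2.
The sequence repeats with period 4.
The value 4 first appears (with k ≥ 1) at u(1).

1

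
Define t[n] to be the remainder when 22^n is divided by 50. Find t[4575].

18

Computing terms: t[0] = 1,  t[1] = 22,  t[2] = 34,  t[3] = 48,  t[4] = 6,  t[5] = 32,  t[6] = 4,  t[7] = 38,  t[8] = 36,  t[9] = 42,  t[10] = 24,  t[11] = 28,  t[12] = 16,  t[13] = 2,  t[14] = 44,  t[15] = 18,  t[16] = 46,  t[17] = 12,  t[18] = 14,  t[19] = 8,  t[20] = 26,  t[21] = 22.
Since t[21] = t[1] = 22, the sequence is eventually periodic: after a pre-period of length 1 it cycles with period 20.
For n ≥ 1, t[n] depends only on (n - 1) mod 20. (4575 - 1) mod 20 = 14, so t[4575] = t[15] = 18.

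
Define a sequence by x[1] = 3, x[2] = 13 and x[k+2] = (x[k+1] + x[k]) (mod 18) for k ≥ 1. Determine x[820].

11

We have x[1] = 3,  x[2] = 13,  x[3] = 16,  x[4] = 11,  x[5] = 9,  x[6] = 2,  x[7] = 11,  x[8] = 13,  x[9] = 6,  x[10] = 1,  x[11] = 7,  x[12] = 8,  x[13] = 15,  x[14] = 5,  x[15] = 2,  x[16] = 7,  x[17] = 9,  x[18] = 16,  x[19] = 7,  x[20] = 5,  x[21] = 12,  x[22] = 17,  x[23] = 11,  x[24] = 10,  x[25] = 3,  x[26] = 13.
Since (x[25], x[26]) = (x[1], x[2]) = (3, 13) (two consecutive terms determine the rest), the sequence is periodic with period 24.
So x[820] = x[1 + ((820-1) mod 24)] = x[4] = 11.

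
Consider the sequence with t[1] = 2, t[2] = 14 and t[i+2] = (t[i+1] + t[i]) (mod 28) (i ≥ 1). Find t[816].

We have t[1] = 2, t[2] = 14, t[3] = 16, t[4] = 2, t[5] = 18, t[6] = 20, t[7] = 10, t[8] = 2, t[9] = 12, t[10] = 14, t[11] = 26, t[12] = 12, t[13] = 10, t[14] = 22, t[15] = 4, t[16] = 26, t[17] = 2, t[18] = 0, t[19] = 2, t[20] = 2, t[21] = 4, t[22] = 6, t[23] = 10, t[24] = 16, t[25] = 26, t[26] = 14, t[27] = 12, t[28] = 26, t[29] = 10, t[30] = 8, t[31] = 18, t[32] = 26, t[33] = 16, t[34] = 14, t[35] = 2, t[36] = 16, t[37] = 18, t[38] = 6, t[39] = 24, t[40] = 2, t[41] = 26, t[42] = 0, t[43] = 26, t[44] = 26, t[45] = 24, t[46] = 22, t[47] = 18, t[48] = 12, t[49] = 2, t[50] = 14.
Since (t[49], t[50]) = (t[1], t[2]) = (2, 14) (two consecutive terms determine the rest), the sequence is periodic with period 48.
(816 - 1) mod 48 = 47, so t[816] = t[48] = 12.

12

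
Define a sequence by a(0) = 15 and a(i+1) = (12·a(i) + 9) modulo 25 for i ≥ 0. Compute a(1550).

22

We have a(0) = 15,  a(1) = 14,  a(2) = 2,  a(3) = 8,  a(4) = 5,  a(5) = 19,  a(6) = 12,  a(7) = 3,  a(8) = 20,  a(9) = 24,  a(10) = 22,  a(11) = 23,  a(12) = 10,  a(13) = 4,  a(14) = 7,  a(15) = 18,  a(16) = 0,  a(17) = 9,  a(18) = 17,  a(19) = 13,  a(20) = 15.
The sequence repeats with period 20.
So a(1550) = a(0 + ((1550-0) mod 20)) = a(10) = 22.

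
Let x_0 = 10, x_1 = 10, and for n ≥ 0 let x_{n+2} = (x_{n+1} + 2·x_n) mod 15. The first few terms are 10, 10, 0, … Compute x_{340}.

x_0 = 10, x_1 = 10, x_2 = 0, x_3 = 5, x_4 = 5, x_5 = 0, x_6 = 10, x_7 = 10.
The sequence repeats with period 6.
(340 - 0) mod 6 = 4, so x_{340} = x_4 = 5.

5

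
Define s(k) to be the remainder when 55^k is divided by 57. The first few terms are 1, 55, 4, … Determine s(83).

Computing terms: s(0) = 1,  s(1) = 55,  s(2) = 4,  s(3) = 49,  s(4) = 16,  s(5) = 25,  s(6) = 7,  s(7) = 43,  s(8) = 28,  s(9) = 1.
The sequence repeats with period 9.
(83 - 0) mod 9 = 2, so s(83) = s(2) = 4.

4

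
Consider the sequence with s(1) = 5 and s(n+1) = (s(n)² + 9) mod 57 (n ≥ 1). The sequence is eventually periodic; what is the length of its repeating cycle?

Computing terms: s(1) = 5; s(2) = 34; s(3) = 25; s(4) = 7; s(5) = 1; s(6) = 10; s(7) = 52; s(8) = 34.
Since s(8) = s(2) = 34, the sequence is eventually periodic: after a pre-period of length 1 it cycles with period 6.

6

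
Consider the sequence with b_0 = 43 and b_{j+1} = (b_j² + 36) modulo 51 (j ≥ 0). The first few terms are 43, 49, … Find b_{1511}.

4

Listing terms: b_0 = 43, b_1 = 49, b_2 = 40, b_3 = 4, b_4 = 1, b_5 = 37, b_6 = 28, b_7 = 4.
Since b_7 = b_3 = 4, the sequence is eventually periodic: after a pre-period of length 3 it cycles with period 4.
For j ≥ 3, b_j depends only on (j - 3) mod 4. (1511 - 3) mod 4 = 0, so b_{1511} = b_3 = 4.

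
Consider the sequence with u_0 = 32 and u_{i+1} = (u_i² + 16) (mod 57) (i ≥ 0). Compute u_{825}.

We have u_0 = 32, u_1 = 14, u_2 = 41, u_3 = 44, u_4 = 14.
Since u_4 = u_1 = 14, the sequence is eventually periodic: after a pre-period of length 1 it cycles with period 3.
For i ≥ 1, u_i depends only on (i - 1) mod 3. (825 - 1) mod 3 = 2, so u_{825} = u_3 = 44.

44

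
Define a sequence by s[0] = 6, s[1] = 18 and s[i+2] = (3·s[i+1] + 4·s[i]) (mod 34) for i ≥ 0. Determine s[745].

We have s[0] = 6,  s[1] = 18,  s[2] = 10,  s[3] = 0,  s[4] = 6,  s[5] = 18.
Since (s[4], s[5]) = (s[0], s[1]) = (6, 18) (two consecutive terms determine the rest), the sequence is periodic with period 4.
(745 - 0) mod 4 = 1, so s[745] = s[1] = 18.

18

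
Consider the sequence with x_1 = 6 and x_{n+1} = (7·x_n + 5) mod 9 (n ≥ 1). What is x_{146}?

2

x_1 = 6,  x_2 = 2,  x_3 = 1,  x_4 = 3,  x_5 = 8,  x_6 = 7,  x_7 = 0,  x_8 = 5,  x_9 = 4,  x_{10} = 6.
Since x_{10} = x_1 = 6, the sequence is periodic with period 9.
So x_{146} = x_{1 + ((146-1) mod 9)} = x_2 = 2.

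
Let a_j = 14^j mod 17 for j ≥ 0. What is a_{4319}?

11

a_0 = 1,  a_1 = 14,  a_2 = 9,  a_3 = 7,  a_4 = 13,  a_5 = 12,  a_6 = 15,  a_7 = 6,  a_8 = 16,  a_9 = 3,  a_{10} = 8,  a_{11} = 10,  a_{12} = 4,  a_{13} = 5,  a_{14} = 2,  a_{15} = 11,  a_{16} = 1.
Since a_{16} = a_0 = 1, the sequence is periodic with period 16.
(4319 - 0) mod 16 = 15, so a_{4319} = a_{15} = 11.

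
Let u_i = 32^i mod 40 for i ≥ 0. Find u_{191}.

Listing terms: u_0 = 1,  u_1 = 32,  u_2 = 24,  u_3 = 8,  u_4 = 16,  u_5 = 32.
Since u_5 = u_1 = 32, the sequence is eventually periodic: after a pre-period of length 1 it cycles with period 4.
For i ≥ 1, u_i depends only on (i - 1) mod 4. (191 - 1) mod 4 = 2, so u_{191} = u_3 = 8.

8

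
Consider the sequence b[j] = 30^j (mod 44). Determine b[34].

4

Listing terms: b[1] = 30, b[2] = 20, b[3] = 28, b[4] = 4, b[5] = 32, b[6] = 36, b[7] = 24, b[8] = 16, b[9] = 40, b[10] = 12, b[11] = 8, b[12] = 20.
Since b[12] = b[2] = 20, the sequence is eventually periodic: after a pre-period of length 1 it cycles with period 10.
For j ≥ 2, b[j] depends only on (j - 2) mod 10. (34 - 2) mod 10 = 2, so b[34] = b[4] = 4.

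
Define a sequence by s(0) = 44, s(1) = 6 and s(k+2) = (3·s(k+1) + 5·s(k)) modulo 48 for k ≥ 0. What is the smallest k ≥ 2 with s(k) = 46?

Listing terms: s(0) = 44, s(1) = 6, s(2) = 46, s(3) = 24, s(4) = 14, s(5) = 18, s(6) = 28, s(7) = 30, s(8) = 38, s(9) = 24, s(10) = 22, s(11) = 42, s(12) = 44, s(13) = 6.
Since (s(12), s(13)) = (s(0), s(1)) = (44, 6) (two consecutive terms determine the rest), the sequence is periodic with period 12.
The value 46 first appears (with k ≥ 2) at s(2).

2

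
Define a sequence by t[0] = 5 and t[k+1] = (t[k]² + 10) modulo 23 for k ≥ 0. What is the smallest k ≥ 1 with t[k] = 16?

2

We have t[0] = 5, t[1] = 12, t[2] = 16, t[3] = 13, t[4] = 18, t[5] = 12.
Since t[5] = t[1] = 12, the sequence is eventually periodic: after a pre-period of length 1 it cycles with period 4.
The value 16 first appears (with k ≥ 1) at t[2].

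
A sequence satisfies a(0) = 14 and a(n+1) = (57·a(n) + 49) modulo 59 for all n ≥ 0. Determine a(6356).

Computing terms: a(0) = 14, a(1) = 21, a(2) = 7, a(3) = 35, a(4) = 38, a(5) = 32, a(6) = 44, a(7) = 20, a(8) = 9, a(9) = 31, a(10) = 46, a(11) = 16, a(12) = 17, a(13) = 15, a(14) = 19, a(15) = 11, a(16) = 27, a(17) = 54, a(18) = 0, a(19) = 49, a(20) = 10, a(21) = 29, a(22) = 50, a(23) = 8, a(24) = 33, a(25) = 42, a(26) = 24, a(27) = 1, a(28) = 47, a(29) = 14.
The sequence repeats with period 29.
So a(6356) = a(0 + ((6356-0) mod 29)) = a(5) = 32.

32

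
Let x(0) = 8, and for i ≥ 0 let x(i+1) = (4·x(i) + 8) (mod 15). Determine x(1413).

5

Computing terms: x(0) = 8; x(1) = 10; x(2) = 3; x(3) = 5; x(4) = 13; x(5) = 0; x(6) = 8.
Since x(6) = x(0) = 8, the sequence is periodic with period 6.
So x(1413) = x(0 + ((1413-0) mod 6)) = x(3) = 5.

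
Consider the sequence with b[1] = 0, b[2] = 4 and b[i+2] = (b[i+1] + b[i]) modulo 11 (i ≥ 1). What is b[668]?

8

b[1] = 0,  b[2] = 4,  b[3] = 4,  b[4] = 8,  b[5] = 1,  b[6] = 9,  b[7] = 10,  b[8] = 8,  b[9] = 7,  b[10] = 4,  b[11] = 0,  b[12] = 4.
Since (b[11], b[12]) = (b[1], b[2]) = (0, 4) (two consecutive terms determine the rest), the sequence is periodic with period 10.
So b[668] = b[1 + ((668-1) mod 10)] = b[8] = 8.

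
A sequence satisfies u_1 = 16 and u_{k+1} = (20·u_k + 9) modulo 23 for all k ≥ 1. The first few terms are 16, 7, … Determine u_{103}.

17

u_1 = 16, u_2 = 7, u_3 = 11, u_4 = 22, u_5 = 12, u_6 = 19, u_7 = 21, u_8 = 15, u_9 = 10, u_{10} = 2, u_{11} = 3, u_{12} = 0, u_{13} = 9, u_{14} = 5, u_{15} = 17, u_{16} = 4, u_{17} = 20, u_{18} = 18, u_{19} = 1, u_{20} = 6, u_{21} = 14, u_{22} = 13, u_{23} = 16.
Since u_{23} = u_1 = 16, the sequence is periodic with period 22.
So u_{103} = u_{1 + ((103-1) mod 22)} = u_{15} = 17.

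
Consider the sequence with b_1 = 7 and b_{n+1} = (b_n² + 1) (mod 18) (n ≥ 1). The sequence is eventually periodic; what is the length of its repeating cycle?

6

b_1 = 7; b_2 = 14; b_3 = 17; b_4 = 2; b_5 = 5; b_6 = 8; b_7 = 11; b_8 = 14.
Since b_8 = b_2 = 14, the sequence is eventually periodic: after a pre-period of length 1 it cycles with period 6.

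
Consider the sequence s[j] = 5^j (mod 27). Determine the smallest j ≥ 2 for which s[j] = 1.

s[1] = 5; s[2] = 25; s[3] = 17; s[4] = 4; s[5] = 20; s[6] = 19; s[7] = 14; s[8] = 16; s[9] = 26; s[10] = 22; s[11] = 2; s[12] = 10; s[13] = 23; s[14] = 7; s[15] = 8; s[16] = 13; s[17] = 11; s[18] = 1; s[19] = 5.
Since s[19] = s[1] = 5, the sequence is periodic with period 18.
The value 1 first appears (with j ≥ 2) at s[18].

18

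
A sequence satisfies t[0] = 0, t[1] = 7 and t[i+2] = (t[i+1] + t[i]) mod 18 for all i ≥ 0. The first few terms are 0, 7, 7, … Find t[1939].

17

Computing terms: t[0] = 0; t[1] = 7; t[2] = 7; t[3] = 14; t[4] = 3; t[5] = 17; t[6] = 2; t[7] = 1; t[8] = 3; t[9] = 4; t[10] = 7; t[11] = 11; t[12] = 0; t[13] = 11; t[14] = 11; t[15] = 4; t[16] = 15; t[17] = 1; t[18] = 16; t[19] = 17; t[20] = 15; t[21] = 14; t[22] = 11; t[23] = 7; t[24] = 0; t[25] = 7.
The sequence repeats with period 24.
(1939 - 0) mod 24 = 19, so t[1939] = t[19] = 17.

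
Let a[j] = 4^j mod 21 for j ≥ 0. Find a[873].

1

Computing terms: a[0] = 1,  a[1] = 4,  a[2] = 16,  a[3] = 1.
Since a[3] = a[0] = 1, the sequence is periodic with period 3.
So a[873] = a[0 + ((873-0) mod 3)] = a[0] = 1.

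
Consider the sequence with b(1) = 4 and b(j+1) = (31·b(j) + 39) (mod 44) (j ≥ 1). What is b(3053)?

32

We have b(1) = 4,  b(2) = 31,  b(3) = 32,  b(4) = 19,  b(5) = 12,  b(6) = 15,  b(7) = 20,  b(8) = 43,  b(9) = 8,  b(10) = 23,  b(11) = 4.
The sequence repeats with period 10.
(3053 - 1) mod 10 = 2, so b(3053) = b(3) = 32.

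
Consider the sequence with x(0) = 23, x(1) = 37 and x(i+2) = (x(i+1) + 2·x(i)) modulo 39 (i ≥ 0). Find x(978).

35

x(0) = 23; x(1) = 37; x(2) = 5; x(3) = 1; x(4) = 11; x(5) = 13; x(6) = 35; x(7) = 22; x(8) = 14; x(9) = 19; x(10) = 8; x(11) = 7; x(12) = 23; x(13) = 37.
Since (x(12), x(13)) = (x(0), x(1)) = (23, 37) (two consecutive terms determine the rest), the sequence is periodic with period 12.
(978 - 0) mod 12 = 6, so x(978) = x(6) = 35.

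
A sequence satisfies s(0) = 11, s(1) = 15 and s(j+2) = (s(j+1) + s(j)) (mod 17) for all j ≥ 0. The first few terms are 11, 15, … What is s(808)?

We have s(0) = 11,  s(1) = 15,  s(2) = 9,  s(3) = 7,  s(4) = 16,  s(5) = 6,  s(6) = 5,  s(7) = 11,  s(8) = 16,  s(9) = 10,  s(10) = 9,  s(11) = 2,  s(12) = 11,  s(13) = 13,  s(14) = 7,  s(15) = 3,  s(16) = 10,  s(17) = 13,  s(18) = 6,  s(19) = 2,  s(20) = 8,  s(21) = 10,  s(22) = 1,  s(23) = 11,  s(24) = 12,  s(25) = 6,  s(26) = 1,  s(27) = 7,  s(28) = 8,  s(29) = 15,  s(30) = 6,  s(31) = 4,  s(32) = 10,  s(33) = 14,  s(34) = 7,  s(35) = 4,  s(36) = 11,  s(37) = 15.
Since (s(36), s(37)) = (s(0), s(1)) = (11, 15) (two consecutive terms determine the rest), the sequence is periodic with period 36.
So s(808) = s(0 + ((808-0) mod 36)) = s(16) = 10.

10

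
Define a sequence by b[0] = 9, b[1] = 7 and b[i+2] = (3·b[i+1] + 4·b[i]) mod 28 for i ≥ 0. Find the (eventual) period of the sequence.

6

Computing terms: b[0] = 9; b[1] = 7; b[2] = 1; b[3] = 3; b[4] = 13; b[5] = 23; b[6] = 9; b[7] = 7.
Since (b[6], b[7]) = (b[0], b[1]) = (9, 7) (two consecutive terms determine the rest), the sequence is periodic with period 6.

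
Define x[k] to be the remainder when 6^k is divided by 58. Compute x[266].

Computing terms: x[0] = 1, x[1] = 6, x[2] = 36, x[3] = 42, x[4] = 20, x[5] = 4, x[6] = 24, x[7] = 28, x[8] = 52, x[9] = 22, x[10] = 16, x[11] = 38, x[12] = 54, x[13] = 34, x[14] = 30, x[15] = 6.
Since x[15] = x[1] = 6, the sequence is eventually periodic: after a pre-period of length 1 it cycles with period 14.
For k ≥ 1, x[k] depends only on (k - 1) mod 14. (266 - 1) mod 14 = 13, so x[266] = x[14] = 30.

30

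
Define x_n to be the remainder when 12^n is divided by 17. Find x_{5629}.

Computing terms: x_0 = 1,  x_1 = 12,  x_2 = 8,  x_3 = 11,  x_4 = 13,  x_5 = 3,  x_6 = 2,  x_7 = 7,  x_8 = 16,  x_9 = 5,  x_{10} = 9,  x_{11} = 6,  x_{12} = 4,  x_{13} = 14,  x_{14} = 15,  x_{15} = 10,  x_{16} = 1.
Since x_{16} = x_0 = 1, the sequence is periodic with period 16.
(5629 - 0) mod 16 = 13, so x_{5629} = x_{13} = 14.

14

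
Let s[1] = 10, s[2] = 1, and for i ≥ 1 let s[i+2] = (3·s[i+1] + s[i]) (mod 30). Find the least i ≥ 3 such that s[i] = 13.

s[1] = 10, s[2] = 1, s[3] = 13, s[4] = 10, s[5] = 13, s[6] = 19, s[7] = 10, s[8] = 19, s[9] = 7, s[10] = 10, s[11] = 7, s[12] = 1, s[13] = 10, s[14] = 1.
The sequence repeats with period 12.
The value 13 first appears (with i ≥ 3) at s[3].

3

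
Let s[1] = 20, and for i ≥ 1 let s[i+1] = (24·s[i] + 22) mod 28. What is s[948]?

We have s[1] = 20; s[2] = 26; s[3] = 2; s[4] = 14; s[5] = 22; s[6] = 18; s[7] = 6; s[8] = 26.
Since s[8] = s[2] = 26, the sequence is eventually periodic: after a pre-period of length 1 it cycles with period 6.
For i ≥ 2, s[i] depends only on (i - 2) mod 6. (948 - 2) mod 6 = 4, so s[948] = s[6] = 18.

18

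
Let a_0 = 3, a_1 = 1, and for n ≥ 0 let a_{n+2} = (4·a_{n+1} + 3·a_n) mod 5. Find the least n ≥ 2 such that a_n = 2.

7

a_0 = 3; a_1 = 1; a_2 = 3; a_3 = 0; a_4 = 4; a_5 = 1; a_6 = 1; a_7 = 2; a_8 = 1; a_9 = 0; a_{10} = 3; a_{11} = 2; a_{12} = 2; a_{13} = 4; a_{14} = 2; a_{15} = 0; a_{16} = 1; a_{17} = 4; a_{18} = 4; a_{19} = 3; a_{20} = 4; a_{21} = 0; a_{22} = 2; a_{23} = 3; a_{24} = 3; a_{25} = 1.
The sequence repeats with period 24.
The value 2 first appears (with n ≥ 2) at a_7.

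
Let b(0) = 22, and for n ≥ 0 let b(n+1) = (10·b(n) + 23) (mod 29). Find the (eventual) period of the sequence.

We have b(0) = 22,  b(1) = 11,  b(2) = 17,  b(3) = 19,  b(4) = 10,  b(5) = 7,  b(6) = 6,  b(7) = 25,  b(8) = 12,  b(9) = 27,  b(10) = 3,  b(11) = 24,  b(12) = 2,  b(13) = 14,  b(14) = 18,  b(15) = 0,  b(16) = 23,  b(17) = 21,  b(18) = 1,  b(19) = 4,  b(20) = 5,  b(21) = 15,  b(22) = 28,  b(23) = 13,  b(24) = 8,  b(25) = 16,  b(26) = 9,  b(27) = 26,  b(28) = 22.
The sequence repeats with period 28.

28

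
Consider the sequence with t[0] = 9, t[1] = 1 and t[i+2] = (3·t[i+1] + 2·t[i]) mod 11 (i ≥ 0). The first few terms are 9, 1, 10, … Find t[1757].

Listing terms: t[0] = 9,  t[1] = 1,  t[2] = 10,  t[3] = 10,  t[4] = 6,  t[5] = 5,  t[6] = 5,  t[7] = 3,  t[8] = 8,  t[9] = 8,  t[10] = 7,  t[11] = 4,  t[12] = 4,  t[13] = 9,  t[14] = 2,  t[15] = 2,  t[16] = 10,  t[17] = 1,  t[18] = 1,  t[19] = 5,  t[20] = 6,  t[21] = 6,  t[22] = 8,  t[23] = 3,  t[24] = 3,  t[25] = 4,  t[26] = 7,  t[27] = 7,  t[28] = 2,  t[29] = 9,  t[30] = 9,  t[31] = 1.
The sequence repeats with period 30.
So t[1757] = t[0 + ((1757-0) mod 30)] = t[17] = 1.

1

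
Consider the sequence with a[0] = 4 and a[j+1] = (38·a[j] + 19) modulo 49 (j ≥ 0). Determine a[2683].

45

Listing terms: a[0] = 4,  a[1] = 24,  a[2] = 0,  a[3] = 19,  a[4] = 6,  a[5] = 2,  a[6] = 46,  a[7] = 3,  a[8] = 35,  a[9] = 26,  a[10] = 27,  a[11] = 16,  a[12] = 39,  a[13] = 31,  a[14] = 21,  a[15] = 33,  a[16] = 48,  a[17] = 30,  a[18] = 32,  a[19] = 10,  a[20] = 7,  a[21] = 40,  a[22] = 20,  a[23] = 44,  a[24] = 25,  a[25] = 38,  a[26] = 42,  a[27] = 47,  a[28] = 41,  a[29] = 9,  a[30] = 18,  a[31] = 17,  a[32] = 28,  a[33] = 5,  a[34] = 13,  a[35] = 23,  a[36] = 11,  a[37] = 45,  a[38] = 14,  a[39] = 12,  a[40] = 34,  a[41] = 37,  a[42] = 4.
The sequence repeats with period 42.
(2683 - 0) mod 42 = 37, so a[2683] = a[37] = 45.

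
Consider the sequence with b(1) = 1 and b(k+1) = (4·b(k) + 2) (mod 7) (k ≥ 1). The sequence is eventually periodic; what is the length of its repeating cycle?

3

Computing terms: b(1) = 1,  b(2) = 6,  b(3) = 5,  b(4) = 1.
Since b(4) = b(1) = 1, the sequence is periodic with period 3.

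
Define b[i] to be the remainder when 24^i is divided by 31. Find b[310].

25

Listing terms: b[0] = 1,  b[1] = 24,  b[2] = 18,  b[3] = 29,  b[4] = 14,  b[5] = 26,  b[6] = 4,  b[7] = 3,  b[8] = 10,  b[9] = 23,  b[10] = 25,  b[11] = 11,  b[12] = 16,  b[13] = 12,  b[14] = 9,  b[15] = 30,  b[16] = 7,  b[17] = 13,  b[18] = 2,  b[19] = 17,  b[20] = 5,  b[21] = 27,  b[22] = 28,  b[23] = 21,  b[24] = 8,  b[25] = 6,  b[26] = 20,  b[27] = 15,  b[28] = 19,  b[29] = 22,  b[30] = 1.
Since b[30] = b[0] = 1, the sequence is periodic with period 30.
(310 - 0) mod 30 = 10, so b[310] = b[10] = 25.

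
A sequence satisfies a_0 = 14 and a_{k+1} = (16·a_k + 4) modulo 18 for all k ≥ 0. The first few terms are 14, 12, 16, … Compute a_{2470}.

Computing terms: a_0 = 14, a_1 = 12, a_2 = 16, a_3 = 8, a_4 = 6, a_5 = 10, a_6 = 2, a_7 = 0, a_8 = 4, a_9 = 14.
Since a_9 = a_0 = 14, the sequence is periodic with period 9.
So a_{2470} = a_{0 + ((2470-0) mod 9)} = a_4 = 6.

6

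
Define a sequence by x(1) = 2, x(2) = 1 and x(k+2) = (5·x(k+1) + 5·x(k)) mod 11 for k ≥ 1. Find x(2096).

Computing terms: x(1) = 2, x(2) = 1, x(3) = 4, x(4) = 3, x(5) = 2, x(6) = 3, x(7) = 3, x(8) = 8, x(9) = 0, x(10) = 7, x(11) = 2, x(12) = 1.
Since (x(11), x(12)) = (x(1), x(2)) = (2, 1) (two consecutive terms determine the rest), the sequence is periodic with period 10.
So x(2096) = x(1 + ((2096-1) mod 10)) = x(6) = 3.

3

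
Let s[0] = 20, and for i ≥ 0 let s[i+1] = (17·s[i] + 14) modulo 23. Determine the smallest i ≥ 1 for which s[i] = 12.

5

Computing terms: s[0] = 20,  s[1] = 9,  s[2] = 6,  s[3] = 1,  s[4] = 8,  s[5] = 12,  s[6] = 11,  s[7] = 17,  s[8] = 4,  s[9] = 13,  s[10] = 5,  s[11] = 7,  s[12] = 18,  s[13] = 21,  s[14] = 3,  s[15] = 19,  s[16] = 15,  s[17] = 16,  s[18] = 10,  s[19] = 0,  s[20] = 14,  s[21] = 22,  s[22] = 20.
Since s[22] = s[0] = 20, the sequence is periodic with period 22.
The value 12 first appears (with i ≥ 1) at s[5].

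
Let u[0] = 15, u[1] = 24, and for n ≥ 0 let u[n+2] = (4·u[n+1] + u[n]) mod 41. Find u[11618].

u[0] = 15,  u[1] = 24,  u[2] = 29,  u[3] = 17,  u[4] = 15,  u[5] = 36,  u[6] = 36,  u[7] = 16,  u[8] = 18,  u[9] = 6,  u[10] = 1,  u[11] = 10,  u[12] = 0,  u[13] = 10,  u[14] = 40,  u[15] = 6,  u[16] = 23,  u[17] = 16,  u[18] = 5,  u[19] = 36,  u[20] = 26,  u[21] = 17,  u[22] = 12,  u[23] = 24,  u[24] = 26,  u[25] = 5,  u[26] = 5,  u[27] = 25,  u[28] = 23,  u[29] = 35,  u[30] = 40,  u[31] = 31,  u[32] = 0,  u[33] = 31,  u[34] = 1,  u[35] = 35,  u[36] = 18,  u[37] = 25,  u[38] = 36,  u[39] = 5,  u[40] = 15,  u[41] = 24.
Since (u[40], u[41]) = (u[0], u[1]) = (15, 24) (two consecutive terms determine the rest), the sequence is periodic with period 40.
(11618 - 0) mod 40 = 18, so u[11618] = u[18] = 5.

5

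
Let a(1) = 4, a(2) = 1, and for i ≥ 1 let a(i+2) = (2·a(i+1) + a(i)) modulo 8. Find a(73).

4

a(1) = 4,  a(2) = 1,  a(3) = 6,  a(4) = 5,  a(5) = 0,  a(6) = 5,  a(7) = 2,  a(8) = 1,  a(9) = 4,  a(10) = 1.
Since (a(9), a(10)) = (a(1), a(2)) = (4, 1) (two consecutive terms determine the rest), the sequence is periodic with period 8.
(73 - 1) mod 8 = 0, so a(73) = a(1) = 4.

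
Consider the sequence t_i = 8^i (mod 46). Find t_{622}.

36

We have t_0 = 1, t_1 = 8, t_2 = 18, t_3 = 6, t_4 = 2, t_5 = 16, t_6 = 36, t_7 = 12, t_8 = 4, t_9 = 32, t_{10} = 26, t_{11} = 24, t_{12} = 8.
Since t_{12} = t_1 = 8, the sequence is eventually periodic: after a pre-period of length 1 it cycles with period 11.
For i ≥ 1, t_i depends only on (i - 1) mod 11. (622 - 1) mod 11 = 5, so t_{622} = t_6 = 36.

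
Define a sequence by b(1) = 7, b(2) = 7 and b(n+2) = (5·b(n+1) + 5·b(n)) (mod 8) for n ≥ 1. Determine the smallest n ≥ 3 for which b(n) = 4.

6

Listing terms: b(1) = 7,  b(2) = 7,  b(3) = 6,  b(4) = 1,  b(5) = 3,  b(6) = 4,  b(7) = 3,  b(8) = 3,  b(9) = 6,  b(10) = 5,  b(11) = 7,  b(12) = 4,  b(13) = 7,  b(14) = 7.
Since (b(13), b(14)) = (b(1), b(2)) = (7, 7) (two consecutive terms determine the rest), the sequence is periodic with period 12.
The value 4 first appears (with n ≥ 3) at b(6).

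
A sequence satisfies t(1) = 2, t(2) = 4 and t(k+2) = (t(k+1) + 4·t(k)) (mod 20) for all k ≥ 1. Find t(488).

We have t(1) = 2; t(2) = 4; t(3) = 12; t(4) = 8; t(5) = 16; t(6) = 8; t(7) = 12; t(8) = 4; t(9) = 12.
Since (t(8), t(9)) = (t(2), t(3)) = (4, 12) (two consecutive terms determine the rest), the sequence is eventually periodic: after a pre-period of length 1 it cycles with period 6.
For k ≥ 2, t(k) depends only on (k - 2) mod 6. (488 - 2) mod 6 = 0, so t(488) = t(2) = 4.

4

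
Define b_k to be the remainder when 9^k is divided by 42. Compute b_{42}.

15

We have b_0 = 1,  b_1 = 9,  b_2 = 39,  b_3 = 15,  b_4 = 9.
Since b_4 = b_1 = 9, the sequence is eventually periodic: after a pre-period of length 1 it cycles with period 3.
For k ≥ 1, b_k depends only on (k - 1) mod 3. (42 - 1) mod 3 = 2, so b_{42} = b_3 = 15.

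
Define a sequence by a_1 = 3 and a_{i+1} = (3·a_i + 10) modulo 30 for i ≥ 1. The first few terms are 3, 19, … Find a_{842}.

a_1 = 3; a_2 = 19; a_3 = 7; a_4 = 1; a_5 = 13; a_6 = 19.
Since a_6 = a_2 = 19, the sequence is eventually periodic: after a pre-period of length 1 it cycles with period 4.
For i ≥ 2, a_i depends only on (i - 2) mod 4. (842 - 2) mod 4 = 0, so a_{842} = a_2 = 19.

19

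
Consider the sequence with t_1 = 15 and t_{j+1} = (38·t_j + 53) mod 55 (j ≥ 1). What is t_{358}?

t_1 = 15, t_2 = 18, t_3 = 22, t_4 = 9, t_5 = 10, t_6 = 48, t_7 = 7, t_8 = 44, t_9 = 20, t_{10} = 43, t_{11} = 37, t_{12} = 29, t_{13} = 0, t_{14} = 53, t_{15} = 32, t_{16} = 4, t_{17} = 40, t_{18} = 33, t_{19} = 42, t_{20} = 54, t_{21} = 15.
The sequence repeats with period 20.
So t_{358} = t_{1 + ((358-1) mod 20)} = t_{18} = 33.

33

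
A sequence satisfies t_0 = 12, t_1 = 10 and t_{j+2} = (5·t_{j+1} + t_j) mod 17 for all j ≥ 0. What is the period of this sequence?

t_0 = 12,  t_1 = 10,  t_2 = 11,  t_3 = 14,  t_4 = 13,  t_5 = 11,  t_6 = 0,  t_7 = 11,  t_8 = 4,  t_9 = 14,  t_{10} = 6,  t_{11} = 10,  t_{12} = 5,  t_{13} = 1,  t_{14} = 10,  t_{15} = 0,  t_{16} = 10,  t_{17} = 16,  t_{18} = 5,  t_{19} = 7,  t_{20} = 6,  t_{21} = 3,  t_{22} = 4,  t_{23} = 6,  t_{24} = 0,  t_{25} = 6,  t_{26} = 13,  t_{27} = 3,  t_{28} = 11,  t_{29} = 7,  t_{30} = 12,  t_{31} = 16,  t_{32} = 7,  t_{33} = 0,  t_{34} = 7,  t_{35} = 1,  t_{36} = 12,  t_{37} = 10.
Since (t_{36}, t_{37}) = (t_0, t_1) = (12, 10) (two consecutive terms determine the rest), the sequence is periodic with period 36.

36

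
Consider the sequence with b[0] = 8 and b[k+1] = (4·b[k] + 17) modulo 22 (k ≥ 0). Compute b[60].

Computing terms: b[0] = 8,  b[1] = 5,  b[2] = 15,  b[3] = 11,  b[4] = 17,  b[5] = 19,  b[6] = 5.
Since b[6] = b[1] = 5, the sequence is eventually periodic: after a pre-period of length 1 it cycles with period 5.
For k ≥ 1, b[k] depends only on (k - 1) mod 5. (60 - 1) mod 5 = 4, so b[60] = b[5] = 19.

19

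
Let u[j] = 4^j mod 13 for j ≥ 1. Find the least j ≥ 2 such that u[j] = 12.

3

We have u[1] = 4, u[2] = 3, u[3] = 12, u[4] = 9, u[5] = 10, u[6] = 1, u[7] = 4.
Since u[7] = u[1] = 4, the sequence is periodic with period 6.
The value 12 first appears (with j ≥ 2) at u[3].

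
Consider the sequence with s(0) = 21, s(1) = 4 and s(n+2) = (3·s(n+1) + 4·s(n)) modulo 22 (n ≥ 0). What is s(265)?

0

Listing terms: s(0) = 21,  s(1) = 4,  s(2) = 8,  s(3) = 18,  s(4) = 20,  s(5) = 0,  s(6) = 14,  s(7) = 20,  s(8) = 6,  s(9) = 10,  s(10) = 10,  s(11) = 4,  s(12) = 8.
Since (s(11), s(12)) = (s(1), s(2)) = (4, 8) (two consecutive terms determine the rest), the sequence is eventually periodic: after a pre-period of length 1 it cycles with period 10.
For n ≥ 1, s(n) depends only on (n - 1) mod 10. (265 - 1) mod 10 = 4, so s(265) = s(5) = 0.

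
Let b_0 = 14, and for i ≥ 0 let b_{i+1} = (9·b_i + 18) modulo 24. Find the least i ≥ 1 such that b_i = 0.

We have b_0 = 14, b_1 = 0, b_2 = 18, b_3 = 12, b_4 = 6, b_5 = 0.
Since b_5 = b_1 = 0, the sequence is eventually periodic: after a pre-period of length 1 it cycles with period 4.
The value 0 first appears (with i ≥ 1) at b_1.

1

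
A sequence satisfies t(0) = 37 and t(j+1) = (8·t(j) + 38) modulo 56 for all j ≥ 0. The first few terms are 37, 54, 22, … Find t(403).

t(0) = 37, t(1) = 54, t(2) = 22, t(3) = 46, t(4) = 14, t(5) = 38, t(6) = 6, t(7) = 30, t(8) = 54.
Since t(8) = t(1) = 54, the sequence is eventually periodic: after a pre-period of length 1 it cycles with period 7.
For j ≥ 1, t(j) depends only on (j - 1) mod 7. (403 - 1) mod 7 = 3, so t(403) = t(4) = 14.

14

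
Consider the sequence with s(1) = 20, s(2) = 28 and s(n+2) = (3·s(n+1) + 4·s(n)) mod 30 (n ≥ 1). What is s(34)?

4

We have s(1) = 20; s(2) = 28; s(3) = 14; s(4) = 4; s(5) = 8; s(6) = 10; s(7) = 2; s(8) = 16; s(9) = 26; s(10) = 22; s(11) = 20; s(12) = 28.
Since (s(11), s(12)) = (s(1), s(2)) = (20, 28) (two consecutive terms determine the rest), the sequence is periodic with period 10.
So s(34) = s(1 + ((34-1) mod 10)) = s(4) = 4.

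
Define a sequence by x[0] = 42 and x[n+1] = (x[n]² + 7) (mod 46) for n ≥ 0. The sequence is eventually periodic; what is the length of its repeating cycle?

Listing terms: x[0] = 42,  x[1] = 23,  x[2] = 30,  x[3] = 33,  x[4] = 38,  x[5] = 25,  x[6] = 34,  x[7] = 13,  x[8] = 38.
Since x[8] = x[4] = 38, the sequence is eventually periodic: after a pre-period of length 4 it cycles with period 4.

4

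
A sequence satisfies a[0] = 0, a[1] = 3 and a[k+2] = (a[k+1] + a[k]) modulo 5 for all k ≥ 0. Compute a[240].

We have a[0] = 0; a[1] = 3; a[2] = 3; a[3] = 1; a[4] = 4; a[5] = 0; a[6] = 4; a[7] = 4; a[8] = 3; a[9] = 2; a[10] = 0; a[11] = 2; a[12] = 2; a[13] = 4; a[14] = 1; a[15] = 0; a[16] = 1; a[17] = 1; a[18] = 2; a[19] = 3; a[20] = 0; a[21] = 3.
The sequence repeats with period 20.
(240 - 0) mod 20 = 0, so a[240] = a[0] = 0.

0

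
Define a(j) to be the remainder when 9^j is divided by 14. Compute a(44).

11

a(0) = 1; a(1) = 9; a(2) = 11; a(3) = 1.
The sequence repeats with period 3.
(44 - 0) mod 3 = 2, so a(44) = a(2) = 11.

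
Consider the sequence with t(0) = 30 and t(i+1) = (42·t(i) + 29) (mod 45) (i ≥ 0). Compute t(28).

5

Listing terms: t(0) = 30; t(1) = 29; t(2) = 32; t(3) = 23; t(4) = 5; t(5) = 14; t(6) = 32.
Since t(6) = t(2) = 32, the sequence is eventually periodic: after a pre-period of length 2 it cycles with period 4.
For i ≥ 2, t(i) depends only on (i - 2) mod 4. (28 - 2) mod 4 = 2, so t(28) = t(4) = 5.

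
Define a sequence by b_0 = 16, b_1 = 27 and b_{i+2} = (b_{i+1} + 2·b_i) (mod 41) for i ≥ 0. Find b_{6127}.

We have b_0 = 16,  b_1 = 27,  b_2 = 18,  b_3 = 31,  b_4 = 26,  b_5 = 6,  b_6 = 17,  b_7 = 29,  b_8 = 22,  b_9 = 39,  b_{10} = 1,  b_{11} = 38,  b_{12} = 40,  b_{13} = 34,  b_{14} = 32,  b_{15} = 18,  b_{16} = 0,  b_{17} = 36,  b_{18} = 36,  b_{19} = 26,  b_{20} = 16,  b_{21} = 27.
Since (b_{20}, b_{21}) = (b_0, b_1) = (16, 27) (two consecutive terms determine the rest), the sequence is periodic with period 20.
(6127 - 0) mod 20 = 7, so b_{6127} = b_7 = 29.

29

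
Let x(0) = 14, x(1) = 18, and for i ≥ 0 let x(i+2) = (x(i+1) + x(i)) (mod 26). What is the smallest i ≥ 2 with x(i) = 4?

Listing terms: x(0) = 14, x(1) = 18, x(2) = 6, x(3) = 24, x(4) = 4, x(5) = 2, x(6) = 6, x(7) = 8, x(8) = 14, x(9) = 22, x(10) = 10, x(11) = 6, x(12) = 16, x(13) = 22, x(14) = 12, x(15) = 8, x(16) = 20, x(17) = 2, x(18) = 22, x(19) = 24, x(20) = 20, x(21) = 18, x(22) = 12, x(23) = 4, x(24) = 16, x(25) = 20, x(26) = 10, x(27) = 4, x(28) = 14, x(29) = 18.
The sequence repeats with period 28.
The value 4 first appears (with i ≥ 2) at x(4).

4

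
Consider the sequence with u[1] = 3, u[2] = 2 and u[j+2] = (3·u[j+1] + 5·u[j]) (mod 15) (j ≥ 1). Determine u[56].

Computing terms: u[1] = 3,  u[2] = 2,  u[3] = 6,  u[4] = 13,  u[5] = 9,  u[6] = 2,  u[7] = 6.
Since (u[6], u[7]) = (u[2], u[3]) = (2, 6) (two consecutive terms determine the rest), the sequence is eventually periodic: after a pre-period of length 1 it cycles with period 4.
For j ≥ 2, u[j] depends only on (j - 2) mod 4. (56 - 2) mod 4 = 2, so u[56] = u[4] = 13.

13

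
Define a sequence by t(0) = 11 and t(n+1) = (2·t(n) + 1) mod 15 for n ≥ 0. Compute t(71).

We have t(0) = 11,  t(1) = 8,  t(2) = 2,  t(3) = 5,  t(4) = 11.
The sequence repeats with period 4.
(71 - 0) mod 4 = 3, so t(71) = t(3) = 5.

5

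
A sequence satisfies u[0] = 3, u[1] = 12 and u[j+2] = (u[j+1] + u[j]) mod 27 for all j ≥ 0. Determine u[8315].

Computing terms: u[0] = 3, u[1] = 12, u[2] = 15, u[3] = 0, u[4] = 15, u[5] = 15, u[6] = 3, u[7] = 18, u[8] = 21, u[9] = 12, u[10] = 6, u[11] = 18, u[12] = 24, u[13] = 15, u[14] = 12, u[15] = 0, u[16] = 12, u[17] = 12, u[18] = 24, u[19] = 9, u[20] = 6, u[21] = 15, u[22] = 21, u[23] = 9, u[24] = 3, u[25] = 12.
Since (u[24], u[25]) = (u[0], u[1]) = (3, 12) (two consecutive terms determine the rest), the sequence is periodic with period 24.
(8315 - 0) mod 24 = 11, so u[8315] = u[11] = 18.

18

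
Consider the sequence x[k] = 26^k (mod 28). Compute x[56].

4

We have x[1] = 26; x[2] = 4; x[3] = 20; x[4] = 16; x[5] = 24; x[6] = 8; x[7] = 12; x[8] = 4.
Since x[8] = x[2] = 4, the sequence is eventually periodic: after a pre-period of length 1 it cycles with period 6.
For k ≥ 2, x[k] depends only on (k - 2) mod 6. (56 - 2) mod 6 = 0, so x[56] = x[2] = 4.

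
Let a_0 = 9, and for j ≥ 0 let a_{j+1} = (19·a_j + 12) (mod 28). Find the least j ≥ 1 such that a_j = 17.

Computing terms: a_0 = 9, a_1 = 15, a_2 = 17, a_3 = 27, a_4 = 21, a_5 = 19, a_6 = 9.
Since a_6 = a_0 = 9, the sequence is periodic with period 6.
The value 17 first appears (with j ≥ 1) at a_2.

2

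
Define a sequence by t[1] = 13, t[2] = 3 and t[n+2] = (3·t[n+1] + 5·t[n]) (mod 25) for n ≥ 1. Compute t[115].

t[1] = 13,  t[2] = 3,  t[3] = 24,  t[4] = 12,  t[5] = 6,  t[6] = 3,  t[7] = 14,  t[8] = 7,  t[9] = 16,  t[10] = 8,  t[11] = 4,  t[12] = 2,  t[13] = 1,  t[14] = 13,  t[15] = 19,  t[16] = 22,  t[17] = 11,  t[18] = 18,  t[19] = 9,  t[20] = 17,  t[21] = 21,  t[22] = 23,  t[23] = 24,  t[24] = 12.
Since (t[23], t[24]) = (t[3], t[4]) = (24, 12) (two consecutive terms determine the rest), the sequence is eventually periodic: after a pre-period of length 2 it cycles with period 20.
For n ≥ 3, t[n] depends only on (n - 3) mod 20. (115 - 3) mod 20 = 12, so t[115] = t[15] = 19.

19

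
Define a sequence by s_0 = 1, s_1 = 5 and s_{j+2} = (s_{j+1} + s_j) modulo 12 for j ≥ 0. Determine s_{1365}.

7

Listing terms: s_0 = 1, s_1 = 5, s_2 = 6, s_3 = 11, s_4 = 5, s_5 = 4, s_6 = 9, s_7 = 1, s_8 = 10, s_9 = 11, s_{10} = 9, s_{11} = 8, s_{12} = 5, s_{13} = 1, s_{14} = 6, s_{15} = 7, s_{16} = 1, s_{17} = 8, s_{18} = 9, s_{19} = 5, s_{20} = 2, s_{21} = 7, s_{22} = 9, s_{23} = 4, s_{24} = 1, s_{25} = 5.
Since (s_{24}, s_{25}) = (s_0, s_1) = (1, 5) (two consecutive terms determine the rest), the sequence is periodic with period 24.
(1365 - 0) mod 24 = 21, so s_{1365} = s_{21} = 7.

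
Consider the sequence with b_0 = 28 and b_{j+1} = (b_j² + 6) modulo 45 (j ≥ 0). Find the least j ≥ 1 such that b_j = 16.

5

Listing terms: b_0 = 28; b_1 = 25; b_2 = 1; b_3 = 7; b_4 = 10; b_5 = 16; b_6 = 37; b_7 = 25.
Since b_7 = b_1 = 25, the sequence is eventually periodic: after a pre-period of length 1 it cycles with period 6.
The value 16 first appears (with j ≥ 1) at b_5.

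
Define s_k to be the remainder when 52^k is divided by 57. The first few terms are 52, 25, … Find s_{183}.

We have s_1 = 52, s_2 = 25, s_3 = 46, s_4 = 55, s_5 = 10, s_6 = 7, s_7 = 22, s_8 = 4, s_9 = 37, s_{10} = 43, s_{11} = 13, s_{12} = 49, s_{13} = 40, s_{14} = 28, s_{15} = 31, s_{16} = 16, s_{17} = 34, s_{18} = 1, s_{19} = 52.
The sequence repeats with period 18.
So s_{183} = s_{1 + ((183-1) mod 18)} = s_3 = 46.

46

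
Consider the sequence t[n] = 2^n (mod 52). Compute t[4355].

20

We have t[1] = 2,  t[2] = 4,  t[3] = 8,  t[4] = 16,  t[5] = 32,  t[6] = 12,  t[7] = 24,  t[8] = 48,  t[9] = 44,  t[10] = 36,  t[11] = 20,  t[12] = 40,  t[13] = 28,  t[14] = 4.
Since t[14] = t[2] = 4, the sequence is eventually periodic: after a pre-period of length 1 it cycles with period 12.
For n ≥ 2, t[n] depends only on (n - 2) mod 12. (4355 - 2) mod 12 = 9, so t[4355] = t[11] = 20.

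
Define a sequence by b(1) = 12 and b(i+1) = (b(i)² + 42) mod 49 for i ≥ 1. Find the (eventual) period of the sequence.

6

b(1) = 12, b(2) = 39, b(3) = 44, b(4) = 18, b(5) = 23, b(6) = 32, b(7) = 37, b(8) = 39.
Since b(8) = b(2) = 39, the sequence is eventually periodic: after a pre-period of length 1 it cycles with period 6.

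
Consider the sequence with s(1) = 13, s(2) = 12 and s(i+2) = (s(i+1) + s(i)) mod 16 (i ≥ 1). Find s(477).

13

s(1) = 13, s(2) = 12, s(3) = 9, s(4) = 5, s(5) = 14, s(6) = 3, s(7) = 1, s(8) = 4, s(9) = 5, s(10) = 9, s(11) = 14, s(12) = 7, s(13) = 5, s(14) = 12, s(15) = 1, s(16) = 13, s(17) = 14, s(18) = 11, s(19) = 9, s(20) = 4, s(21) = 13, s(22) = 1, s(23) = 14, s(24) = 15, s(25) = 13, s(26) = 12.
The sequence repeats with period 24.
(477 - 1) mod 24 = 20, so s(477) = s(21) = 13.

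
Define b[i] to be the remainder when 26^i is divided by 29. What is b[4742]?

5

Computing terms: b[0] = 1; b[1] = 26; b[2] = 9; b[3] = 2; b[4] = 23; b[5] = 18; b[6] = 4; b[7] = 17; b[8] = 7; b[9] = 8; b[10] = 5; b[11] = 14; b[12] = 16; b[13] = 10; b[14] = 28; b[15] = 3; b[16] = 20; b[17] = 27; b[18] = 6; b[19] = 11; b[20] = 25; b[21] = 12; b[22] = 22; b[23] = 21; b[24] = 24; b[25] = 15; b[26] = 13; b[27] = 19; b[28] = 1.
The sequence repeats with period 28.
So b[4742] = b[0 + ((4742-0) mod 28)] = b[10] = 5.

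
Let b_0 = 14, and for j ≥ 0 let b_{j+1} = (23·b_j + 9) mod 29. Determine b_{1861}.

Listing terms: b_0 = 14; b_1 = 12; b_2 = 24; b_3 = 10; b_4 = 7; b_5 = 25; b_6 = 4; b_7 = 14.
Since b_7 = b_0 = 14, the sequence is periodic with period 7.
(1861 - 0) mod 7 = 6, so b_{1861} = b_6 = 4.

4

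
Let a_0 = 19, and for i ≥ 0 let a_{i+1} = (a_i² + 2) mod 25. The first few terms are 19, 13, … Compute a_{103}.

23

We have a_0 = 19,  a_1 = 13,  a_2 = 21,  a_3 = 18,  a_4 = 1,  a_5 = 3,  a_6 = 11,  a_7 = 23,  a_8 = 6,  a_9 = 13.
Since a_9 = a_1 = 13, the sequence is eventually periodic: after a pre-period of length 1 it cycles with period 8.
For i ≥ 1, a_i depends only on (i - 1) mod 8. (103 - 1) mod 8 = 6, so a_{103} = a_7 = 23.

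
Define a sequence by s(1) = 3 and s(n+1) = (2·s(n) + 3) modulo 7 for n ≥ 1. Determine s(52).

We have s(1) = 3; s(2) = 2; s(3) = 0; s(4) = 3.
The sequence repeats with period 3.
(52 - 1) mod 3 = 0, so s(52) = s(1) = 3.

3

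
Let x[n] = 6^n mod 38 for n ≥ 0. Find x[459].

x[0] = 1,  x[1] = 6,  x[2] = 36,  x[3] = 26,  x[4] = 4,  x[5] = 24,  x[6] = 30,  x[7] = 28,  x[8] = 16,  x[9] = 20,  x[10] = 6.
Since x[10] = x[1] = 6, the sequence is eventually periodic: after a pre-period of length 1 it cycles with period 9.
For n ≥ 1, x[n] depends only on (n - 1) mod 9. (459 - 1) mod 9 = 8, so x[459] = x[9] = 20.

20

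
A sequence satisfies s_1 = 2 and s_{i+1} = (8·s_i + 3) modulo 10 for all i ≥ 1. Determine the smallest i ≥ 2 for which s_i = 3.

4

Computing terms: s_1 = 2,  s_2 = 9,  s_3 = 5,  s_4 = 3,  s_5 = 7,  s_6 = 9.
Since s_6 = s_2 = 9, the sequence is eventually periodic: after a pre-period of length 1 it cycles with period 4.
The value 3 first appears (with i ≥ 2) at s_4.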